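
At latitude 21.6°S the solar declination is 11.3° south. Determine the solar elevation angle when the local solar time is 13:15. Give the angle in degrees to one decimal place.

Hour angle H = 15° × (13.25 − 12) = 18.75°.
cos θ_z = sin(-21.6°) sin(-11.3°) + cos(-21.6°) cos(-11.3°) cos(18.75°) = 0.0721 + 0.8634 = 0.9355.
θ_z = arccos(0.9355) = 20.69°, so the elevation is 90° − 20.69° = 69.31°.

69.3°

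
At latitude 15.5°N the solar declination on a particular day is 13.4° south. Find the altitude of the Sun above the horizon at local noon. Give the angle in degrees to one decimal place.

61.1°

At local solar noon the hour angle is zero, so the elevation is 90° − |φ − δ| = 90° − |15.5° − (-13.4°)| = 90° − 28.9° = 61.1°.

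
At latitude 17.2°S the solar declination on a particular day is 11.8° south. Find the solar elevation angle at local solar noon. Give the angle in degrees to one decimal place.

84.6°

At local solar noon the hour angle is zero, so the elevation is 90° − |φ − δ| = 90° − |-17.2° − (-11.8°)| = 90° − 5.4° = 84.6°.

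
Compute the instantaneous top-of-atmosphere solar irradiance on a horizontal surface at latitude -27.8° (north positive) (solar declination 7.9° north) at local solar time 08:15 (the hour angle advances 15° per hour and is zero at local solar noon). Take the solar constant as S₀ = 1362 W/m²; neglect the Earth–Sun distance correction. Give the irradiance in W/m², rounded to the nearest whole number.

576 W/m²

Hour angle H = 15° × (8.25 − 12) = -56.25°.
With φ = -27.8°, δ = 7.9°, H = -56.25°: sin φ sin δ = -0.0641, cos φ cos δ cos H = 0.4868, so cos θ_z = 0.4227.
Top-of-atmosphere irradiance = S₀ cos θ_z = 1362 × 0.4227 = 575.72 W/m².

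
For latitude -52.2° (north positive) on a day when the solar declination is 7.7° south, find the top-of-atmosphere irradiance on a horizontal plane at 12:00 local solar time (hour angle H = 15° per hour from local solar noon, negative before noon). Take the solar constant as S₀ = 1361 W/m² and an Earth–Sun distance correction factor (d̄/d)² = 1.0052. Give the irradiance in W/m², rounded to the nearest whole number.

Hour angle H = 15° × (12 − 12) = 0.00°.
cos θ_z = sin(-52.2°) sin(-7.7°) + cos(-52.2°) cos(-7.7°) cos(0.00°) = 0.1059 + 0.6074 = 0.7133.
Top-of-atmosphere irradiance = S₀ (d̄/d)² cos θ_z = 1361 × 1.0052 × 0.7133 = 975.85 W/m².

976 W/m²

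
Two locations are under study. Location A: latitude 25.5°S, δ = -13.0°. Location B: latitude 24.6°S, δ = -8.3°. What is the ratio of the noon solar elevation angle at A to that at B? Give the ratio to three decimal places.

1.052

A: 90° − |-25.5 − (-13.0)| = 77.50°.
B: 90° − |-24.6 − (-8.3)| = 73.70°.
Ratio A/B = 77.5000 / 73.7000 = 1.0516.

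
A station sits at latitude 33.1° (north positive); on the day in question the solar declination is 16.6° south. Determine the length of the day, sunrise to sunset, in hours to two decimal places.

cos H_s = −tan(33.1°) · tan(-16.6°) = 0.1943, so H_s = arccos(0.1943) = 78.80°.
Day length = 2 H_s / 15° h⁻¹ = 157.60° / 15 = 10.507 h.

10.51 hours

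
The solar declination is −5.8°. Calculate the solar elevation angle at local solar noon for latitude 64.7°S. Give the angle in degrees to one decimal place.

31.1°

At local solar noon the hour angle is zero, so the elevation is 90° − |φ − δ| = 90° − |-64.7° − (-5.8°)| = 90° − 58.9° = 31.1°.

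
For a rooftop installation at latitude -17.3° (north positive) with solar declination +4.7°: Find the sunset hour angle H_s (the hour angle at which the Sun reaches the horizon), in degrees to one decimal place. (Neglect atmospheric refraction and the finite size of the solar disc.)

88.5°

−tan φ tan δ = −(-0.3115)(0.0822) = 0.0256; H_s = arccos(0.0256) = 88.53°.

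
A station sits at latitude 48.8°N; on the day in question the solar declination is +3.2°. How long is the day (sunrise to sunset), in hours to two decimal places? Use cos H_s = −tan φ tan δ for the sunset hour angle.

cos H_s = −tan(48.8°) · tan(3.2°) = -0.0639, so H_s = arccos(-0.0639) = 93.66°.
Day length = 2 H_s / 15° h⁻¹ = 187.32° / 15 = 12.488 h.

12.49 hours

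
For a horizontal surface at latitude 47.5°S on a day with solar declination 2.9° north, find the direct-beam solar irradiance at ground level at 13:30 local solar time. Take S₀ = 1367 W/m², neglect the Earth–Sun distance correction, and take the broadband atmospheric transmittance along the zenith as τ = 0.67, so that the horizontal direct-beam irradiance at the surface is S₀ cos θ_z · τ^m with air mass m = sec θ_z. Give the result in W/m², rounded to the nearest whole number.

405 W/m²

Hour angle H = 15° × (13.5 − 12) = 22.50°.
cos θ_z = sin φ sin δ + cos φ cos δ cos H = (-0.7373)(0.0506) + (0.6756)(0.9987)(0.9239) = 0.5861.
Air mass m = 1/cos θ_z = 1/0.5861 = 1.706; τ^m = 0.67^1.706 = 0.5050.
Surface direct beam = 1367 × 0.5861 × 0.5050 = 404.61 W/m².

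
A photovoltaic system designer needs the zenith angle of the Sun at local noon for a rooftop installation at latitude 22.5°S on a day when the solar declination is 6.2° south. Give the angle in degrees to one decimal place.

16.3°

At local solar noon the hour angle is zero, so the zenith angle is |φ − δ| = |-22.5° − (-6.2°)| = 16.3°.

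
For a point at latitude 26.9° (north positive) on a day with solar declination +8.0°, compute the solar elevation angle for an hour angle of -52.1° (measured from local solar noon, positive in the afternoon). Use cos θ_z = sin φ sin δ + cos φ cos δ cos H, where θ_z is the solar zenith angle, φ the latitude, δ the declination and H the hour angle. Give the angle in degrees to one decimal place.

37.3°

With φ = 26.9°, δ = 8.0°, H = -52.10°: sin φ sin δ = 0.0630, cos φ cos δ cos H = 0.5425, so cos θ_z = 0.6055.
θ_z = arccos(0.6055) = 52.74°, so the elevation is 90° − 52.74° = 37.26°.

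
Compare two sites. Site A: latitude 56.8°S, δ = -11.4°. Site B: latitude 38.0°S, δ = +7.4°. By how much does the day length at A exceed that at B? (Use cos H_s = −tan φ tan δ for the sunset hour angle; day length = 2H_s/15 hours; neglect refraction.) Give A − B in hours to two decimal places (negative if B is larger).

A: H_s = arccos(−tan -56.8° · tan -11.4°) = 107.95°, so 2H_s/15 = 14.3933 h.
B: H_s = arccos(−tan -38.0° · tan 7.4°) = 84.18°, so 2H_s/15 = 11.2240 h.
A − B = 14.3933 − 11.2240 = 3.1693 h.

+3.17 h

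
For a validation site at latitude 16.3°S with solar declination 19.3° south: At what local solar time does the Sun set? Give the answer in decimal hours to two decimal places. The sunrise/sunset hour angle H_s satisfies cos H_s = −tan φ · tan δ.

18.39 h

cos H_s = −tan(-16.3°) · tan(-19.3°) = -0.1024, so H_s = arccos(-0.1024) = 95.88°.
Sunset is at 12 + H_s/15 = 12 + 6.392 = 18.392 h local solar time.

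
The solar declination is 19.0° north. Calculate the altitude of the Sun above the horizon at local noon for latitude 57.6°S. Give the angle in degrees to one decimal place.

At local solar noon the hour angle is zero, so the elevation is 90° − |φ − δ| = 90° − |-57.6° − (19.0°)| = 90° − 76.6° = 13.4°.

13.4°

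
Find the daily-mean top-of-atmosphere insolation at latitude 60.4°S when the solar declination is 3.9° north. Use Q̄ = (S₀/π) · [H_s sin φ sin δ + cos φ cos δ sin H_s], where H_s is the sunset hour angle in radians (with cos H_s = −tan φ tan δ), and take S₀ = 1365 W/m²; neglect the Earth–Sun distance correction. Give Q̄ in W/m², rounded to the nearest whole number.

175 W/m²

−tan φ tan δ = −(-1.7603)(0.0682) = 0.1201; H_s = arccos(0.1201) = 83.10°. In radians, H_s = 1.4504.
H_s sin φ sin δ = 1.4504 × -0.8695 × 0.0680 = -0.0858.
cos φ cos δ sin H_s = 0.4939 × 0.9977 × 0.9928 = 0.4892.
Q̄ = (1365/π) × (-0.0858 + 0.4892) = 434.49 × 0.4034 = 175.27 W/m².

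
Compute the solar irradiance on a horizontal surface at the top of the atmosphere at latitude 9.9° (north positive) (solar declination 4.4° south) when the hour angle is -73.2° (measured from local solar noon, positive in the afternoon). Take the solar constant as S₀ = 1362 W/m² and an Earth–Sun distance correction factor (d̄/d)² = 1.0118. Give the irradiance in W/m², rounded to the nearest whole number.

With φ = 9.9°, δ = -4.4°, H = -73.20°: sin φ sin δ = -0.0132, cos φ cos δ cos H = 0.2839, so cos θ_z = 0.2707.
Top-of-atmosphere irradiance = S₀ (d̄/d)² cos θ_z = 1362 × 1.0118 × 0.2707 = 373.04 W/m².

373 W/m²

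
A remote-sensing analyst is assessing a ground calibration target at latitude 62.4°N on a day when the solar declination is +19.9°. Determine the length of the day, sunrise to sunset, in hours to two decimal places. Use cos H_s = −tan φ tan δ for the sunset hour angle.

17.84 hours

The sunset hour angle satisfies cos H_s = −tan φ tan δ = -0.6924, giving H_s = 133.82°.
Day length = 2 H_s / 15° h⁻¹ = 267.64° / 15 = 17.843 h.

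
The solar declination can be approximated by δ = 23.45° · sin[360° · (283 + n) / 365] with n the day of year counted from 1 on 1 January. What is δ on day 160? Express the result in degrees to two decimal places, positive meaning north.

360 × (283 + 160) / 365 = 436.932°; sin(436.932°) = 0.9741.
δ = 23.45 × 0.9741 = 22.843° ≈ +22.84°.

+22.84°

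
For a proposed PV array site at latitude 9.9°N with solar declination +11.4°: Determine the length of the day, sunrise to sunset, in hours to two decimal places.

12.27 hours

cos H_s = −tan(9.9°) · tan(11.4°) = -0.0352, so H_s = arccos(-0.0352) = 92.02°.
Day length = 2 H_s / 15° h⁻¹ = 184.04° / 15 = 12.269 h.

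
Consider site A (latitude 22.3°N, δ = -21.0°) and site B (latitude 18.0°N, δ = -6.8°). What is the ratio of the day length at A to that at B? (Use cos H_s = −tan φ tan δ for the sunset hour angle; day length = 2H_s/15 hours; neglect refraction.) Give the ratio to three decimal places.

A: H_s = arccos(−tan 22.3° · tan -21.0°) = 80.94°, so 2H_s/15 = 10.7920 h.
B: H_s = arccos(−tan 18.0° · tan -6.8°) = 87.78°, so 2H_s/15 = 11.7040 h.
Ratio A/B = 10.7920 / 11.7040 = 0.9221.

0.922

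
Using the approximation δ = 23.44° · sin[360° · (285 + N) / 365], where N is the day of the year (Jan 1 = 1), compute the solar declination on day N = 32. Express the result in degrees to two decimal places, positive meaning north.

360 × (285 + 32) / 365 = 312.658°; sin(312.658°) = -0.7354.
δ = 23.44 × -0.7354 = -17.238° ≈ -17.24°.

-17.24°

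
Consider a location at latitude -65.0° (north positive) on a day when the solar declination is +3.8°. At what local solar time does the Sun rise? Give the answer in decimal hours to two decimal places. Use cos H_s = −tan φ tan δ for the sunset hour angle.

cos H_s = −tan(-65.0°) · tan(3.8°) = 0.1424, so H_s = arccos(0.1424) = 81.81°.
Sunrise is at 12 − H_s/15 = 12 − 5.454 = 6.546 h local solar time.

6.55 h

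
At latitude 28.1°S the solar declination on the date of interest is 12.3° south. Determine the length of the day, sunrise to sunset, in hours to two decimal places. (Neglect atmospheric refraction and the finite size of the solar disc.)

The sunset hour angle satisfies cos H_s = −tan φ tan δ = -0.1164, giving H_s = 96.68°.
Day length = 2 H_s / 15° h⁻¹ = 193.36° / 15 = 12.891 h.

12.89 hours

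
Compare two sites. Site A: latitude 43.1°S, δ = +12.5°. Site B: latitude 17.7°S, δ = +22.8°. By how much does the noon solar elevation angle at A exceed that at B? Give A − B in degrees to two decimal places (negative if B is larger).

A: 90° − |-43.1 − (12.5)| = 34.40°.
B: 90° − |-17.7 − (22.8)| = 49.50°.
A − B = 34.40 − 49.50 = -15.10°.

-15.10°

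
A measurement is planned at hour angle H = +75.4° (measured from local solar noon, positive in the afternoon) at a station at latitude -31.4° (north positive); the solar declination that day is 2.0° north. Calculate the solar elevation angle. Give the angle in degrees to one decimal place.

cos θ_z = sin φ sin δ + cos φ cos δ cos H = (-0.5210)(0.0349) + (0.8536)(0.9994)(0.2521) = 0.1969.
θ_z = arccos(0.1969) = 78.64°, so the elevation is 90° − 78.64° = 11.36°.

11.4°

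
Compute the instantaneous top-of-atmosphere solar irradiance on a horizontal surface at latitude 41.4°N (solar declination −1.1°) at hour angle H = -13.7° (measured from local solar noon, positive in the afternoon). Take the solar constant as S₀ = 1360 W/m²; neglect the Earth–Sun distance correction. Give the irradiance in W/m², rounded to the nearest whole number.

974 W/m²

cos θ_z = sin φ sin δ + cos φ cos δ cos H = (0.6613)(-0.0192) + (0.7501)(0.9998)(0.9715) = 0.7159.
Top-of-atmosphere irradiance = S₀ cos θ_z = 1360 × 0.7159 = 973.62 W/m².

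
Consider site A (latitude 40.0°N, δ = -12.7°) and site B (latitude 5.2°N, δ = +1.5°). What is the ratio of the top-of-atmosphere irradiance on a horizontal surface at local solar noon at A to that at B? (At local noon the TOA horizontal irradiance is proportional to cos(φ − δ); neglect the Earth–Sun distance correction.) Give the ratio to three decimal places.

0.607

A: cos θ_z = cos(40.0° − (-12.7°)) = 0.6060.
B: cos θ_z = cos(5.2° − (1.5°)) = 0.9979.
Ratio A/B = 0.6060 / 0.9979 = 0.6073.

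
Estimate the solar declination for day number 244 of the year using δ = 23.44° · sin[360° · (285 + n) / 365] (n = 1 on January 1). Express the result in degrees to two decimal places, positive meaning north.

+7.34°

360 × (285 + 244) / 365 = 521.753°; sin(521.753°) = 0.3131.
δ = 23.44 × 0.3131 = 7.339° ≈ +7.34°.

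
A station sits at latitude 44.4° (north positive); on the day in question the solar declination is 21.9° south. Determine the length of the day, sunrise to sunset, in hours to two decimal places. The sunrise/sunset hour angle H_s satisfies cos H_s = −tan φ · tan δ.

8.91 hours

−tan φ tan δ = −(0.9793)(-0.4020) = 0.3937; H_s = arccos(0.3937) = 66.82°.
Day length = 2 H_s / 15° h⁻¹ = 133.64° / 15 = 8.909 h.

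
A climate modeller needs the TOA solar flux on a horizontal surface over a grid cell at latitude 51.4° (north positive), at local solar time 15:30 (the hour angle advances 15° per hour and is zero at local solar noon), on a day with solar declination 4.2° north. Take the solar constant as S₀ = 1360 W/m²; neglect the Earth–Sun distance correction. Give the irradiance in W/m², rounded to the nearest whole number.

593 W/m²

Hour angle H = 15° × (15.5 − 12) = 52.50°.
cos θ_z = sin(51.4°) sin(4.2°) + cos(51.4°) cos(4.2°) cos(52.50°) = 0.0572 + 0.3788 = 0.4360.
Top-of-atmosphere irradiance = S₀ cos θ_z = 1360 × 0.4360 = 592.96 W/m².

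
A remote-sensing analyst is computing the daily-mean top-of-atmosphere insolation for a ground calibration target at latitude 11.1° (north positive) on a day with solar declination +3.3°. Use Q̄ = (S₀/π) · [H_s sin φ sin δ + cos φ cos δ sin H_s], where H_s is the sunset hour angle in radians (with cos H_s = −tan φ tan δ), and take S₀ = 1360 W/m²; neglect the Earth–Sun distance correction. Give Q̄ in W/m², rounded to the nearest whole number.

−tan φ tan δ = −(0.1962)(0.0577) = -0.0113; H_s = arccos(-0.0113) = 90.65°. In radians, H_s = 1.5821.
H_s sin φ sin δ = 1.5821 × 0.1925 × 0.0576 = 0.0175.
cos φ cos δ sin H_s = 0.9813 × 0.9983 × 0.9999 = 0.9795.
Q̄ = (1360/π) × (0.0175 + 0.9795) = 432.90 × 0.9970 = 431.60 W/m².

432 W/m²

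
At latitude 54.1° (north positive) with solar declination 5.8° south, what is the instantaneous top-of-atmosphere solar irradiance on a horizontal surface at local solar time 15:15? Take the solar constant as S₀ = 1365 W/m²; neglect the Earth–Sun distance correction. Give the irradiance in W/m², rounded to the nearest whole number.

413 W/m²

Hour angle H = 15° × (15.25 − 12) = 48.75°.
With φ = 54.1°, δ = -5.8°, H = 48.75°: sin φ sin δ = -0.0819, cos φ cos δ cos H = 0.3846, so cos θ_z = 0.3027.
Top-of-atmosphere irradiance = S₀ cos θ_z = 1365 × 0.3027 = 413.19 W/m².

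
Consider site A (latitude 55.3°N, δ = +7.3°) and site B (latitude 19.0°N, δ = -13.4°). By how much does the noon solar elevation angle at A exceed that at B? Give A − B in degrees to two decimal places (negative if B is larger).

-15.60°

A: 90° − |55.3 − (7.3)| = 42.00°.
B: 90° − |19.0 − (-13.4)| = 57.60°.
A − B = 42.00 − 57.60 = -15.60°.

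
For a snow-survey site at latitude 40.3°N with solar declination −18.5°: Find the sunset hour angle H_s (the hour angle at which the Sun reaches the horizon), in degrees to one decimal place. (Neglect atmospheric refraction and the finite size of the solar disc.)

The sunset hour angle satisfies cos H_s = −tan φ tan δ = 0.2838, giving H_s = 73.51°.

73.5°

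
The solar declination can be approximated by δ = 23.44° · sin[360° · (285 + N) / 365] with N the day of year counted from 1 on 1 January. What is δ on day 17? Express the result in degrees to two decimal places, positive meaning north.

360 × (285 + 17) / 365 = 297.863°; sin(297.863°) = -0.8841.
δ = 23.44 × -0.8841 = -20.723° ≈ -20.72°.

-20.72°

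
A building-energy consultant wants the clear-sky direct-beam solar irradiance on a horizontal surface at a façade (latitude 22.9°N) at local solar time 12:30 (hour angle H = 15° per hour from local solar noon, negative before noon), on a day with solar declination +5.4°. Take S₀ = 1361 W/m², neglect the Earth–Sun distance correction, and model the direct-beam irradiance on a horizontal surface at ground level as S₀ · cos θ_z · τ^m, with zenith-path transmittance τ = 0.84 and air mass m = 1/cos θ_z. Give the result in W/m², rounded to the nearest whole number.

Hour angle H = 15° × (12.5 − 12) = 7.50°.
With φ = 22.9°, δ = 5.4°, H = 7.50°: sin φ sin δ = 0.0366, cos φ cos δ cos H = 0.9093, so cos θ_z = 0.9459.
Air mass m = 1/cos θ_z = 1/0.9459 = 1.057; τ^m = 0.84^1.057 = 0.8317.
Surface direct beam = 1361 × 0.9459 × 0.8317 = 1070.71 W/m².

1071 W/m²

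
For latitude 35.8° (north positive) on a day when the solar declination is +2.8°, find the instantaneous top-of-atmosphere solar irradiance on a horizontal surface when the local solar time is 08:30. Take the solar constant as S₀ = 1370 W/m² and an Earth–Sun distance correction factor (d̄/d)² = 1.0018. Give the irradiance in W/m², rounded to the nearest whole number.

Hour angle H = 15° × (8.5 − 12) = -52.50°.
cos θ_z = sin φ sin δ + cos φ cos δ cos H = (0.5850)(0.0488) + (0.8111)(0.9988)(0.6088) = 0.5218.
Top-of-atmosphere irradiance = S₀ (d̄/d)² cos θ_z = 1370 × 1.0018 × 0.5218 = 716.15 W/m².

716 W/m²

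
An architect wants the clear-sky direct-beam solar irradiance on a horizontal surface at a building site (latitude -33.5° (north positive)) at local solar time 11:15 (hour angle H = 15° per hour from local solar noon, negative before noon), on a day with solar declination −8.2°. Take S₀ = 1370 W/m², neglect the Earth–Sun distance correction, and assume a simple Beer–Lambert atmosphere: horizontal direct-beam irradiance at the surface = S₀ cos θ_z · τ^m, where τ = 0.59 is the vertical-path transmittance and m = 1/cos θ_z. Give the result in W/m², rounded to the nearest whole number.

672 W/m²

Hour angle H = 15° × (11.25 − 12) = -11.25°.
cos θ_z = sin(-33.5°) sin(-8.2°) + cos(-33.5°) cos(-8.2°) cos(-11.25°) = 0.0787 + 0.8095 = 0.8882.
Air mass m = 1/cos θ_z = 1/0.8882 = 1.126; τ^m = 0.59^1.126 = 0.5521.
Surface direct beam = 1370 × 0.8882 × 0.5521 = 671.81 W/m².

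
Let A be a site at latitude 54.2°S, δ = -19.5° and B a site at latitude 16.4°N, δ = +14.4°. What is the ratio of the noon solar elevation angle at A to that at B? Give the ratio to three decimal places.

0.628

A: 90° − |-54.2 − (-19.5)| = 55.30°.
B: 90° − |16.4 − (14.4)| = 88.00°.
Ratio A/B = 55.3000 / 88.0000 = 0.6284.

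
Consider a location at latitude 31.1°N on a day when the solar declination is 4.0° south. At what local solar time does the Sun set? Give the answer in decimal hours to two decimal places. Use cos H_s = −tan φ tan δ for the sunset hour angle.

17.84 h

The sunset hour angle satisfies cos H_s = −tan φ tan δ = 0.0422, giving H_s = 87.58°.
Sunset is at 12 + H_s/15 = 12 + 5.839 = 17.839 h local solar time.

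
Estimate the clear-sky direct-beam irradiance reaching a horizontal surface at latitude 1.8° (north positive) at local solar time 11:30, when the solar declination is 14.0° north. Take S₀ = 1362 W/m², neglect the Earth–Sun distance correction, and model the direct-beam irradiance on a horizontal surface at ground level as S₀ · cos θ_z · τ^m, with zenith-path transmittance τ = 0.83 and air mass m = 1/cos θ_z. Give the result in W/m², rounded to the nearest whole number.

Hour angle H = 15° × (11.5 − 12) = -7.50°.
cos θ_z = sin(1.8°) sin(14.0°) + cos(1.8°) cos(14.0°) cos(-7.50°) = 0.0076 + 0.9615 = 0.9691.
Air mass m = 1/cos θ_z = 1/0.9691 = 1.032; τ^m = 0.83^1.032 = 0.8251.
Surface direct beam = 1362 × 0.9691 × 0.8251 = 1089.06 W/m².

1089 W/m²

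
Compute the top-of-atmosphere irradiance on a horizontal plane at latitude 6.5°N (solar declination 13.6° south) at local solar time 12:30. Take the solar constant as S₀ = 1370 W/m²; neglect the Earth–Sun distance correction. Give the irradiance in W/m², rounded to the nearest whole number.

1275 W/m²

Hour angle H = 15° × (12.5 − 12) = 7.50°.
cos θ_z = sin(6.5°) sin(-13.6°) + cos(6.5°) cos(-13.6°) cos(7.50°) = -0.0266 + 0.9575 = 0.9309.
Top-of-atmosphere irradiance = S₀ cos θ_z = 1370 × 0.9309 = 1275.33 W/m².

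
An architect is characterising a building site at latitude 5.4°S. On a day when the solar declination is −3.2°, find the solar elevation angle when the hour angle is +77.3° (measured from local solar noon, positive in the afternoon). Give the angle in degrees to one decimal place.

cos θ_z = sin φ sin δ + cos φ cos δ cos H = (-0.0941)(-0.0558) + (0.9956)(0.9984)(0.2198) = 0.2237.
θ_z = arccos(0.2237) = 77.07°, so the elevation is 90° − 77.07° = 12.93°.

12.9°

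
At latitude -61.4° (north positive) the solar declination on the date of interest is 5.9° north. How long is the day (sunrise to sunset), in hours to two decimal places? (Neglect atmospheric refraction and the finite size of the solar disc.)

10.54 hours

−tan φ tan δ = −(-1.8341)(0.1033) = 0.1895; H_s = arccos(0.1895) = 79.08°.
Day length = 2 H_s / 15° h⁻¹ = 158.16° / 15 = 10.544 h.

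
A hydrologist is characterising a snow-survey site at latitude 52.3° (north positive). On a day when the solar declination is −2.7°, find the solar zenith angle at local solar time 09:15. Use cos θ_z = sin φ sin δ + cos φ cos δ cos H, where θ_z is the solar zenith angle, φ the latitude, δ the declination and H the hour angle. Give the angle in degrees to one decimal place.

65.0°

Hour angle H = 15° × (9.25 − 12) = -41.25°.
With φ = 52.3°, δ = -2.7°, H = -41.25°: sin φ sin δ = -0.0373, cos φ cos δ cos H = 0.4593, so cos θ_z = 0.4220.
θ_z = arccos(0.4220) = 65.04°.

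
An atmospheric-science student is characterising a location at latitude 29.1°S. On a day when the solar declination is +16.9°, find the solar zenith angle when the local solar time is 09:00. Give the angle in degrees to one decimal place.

Hour angle H = 15° × (9 − 12) = -45.00°.
With φ = -29.1°, δ = 16.9°, H = -45.00°: sin φ sin δ = -0.1414, cos φ cos δ cos H = 0.5912, so cos θ_z = 0.4498.
θ_z = arccos(0.4498) = 63.27°.

63.3°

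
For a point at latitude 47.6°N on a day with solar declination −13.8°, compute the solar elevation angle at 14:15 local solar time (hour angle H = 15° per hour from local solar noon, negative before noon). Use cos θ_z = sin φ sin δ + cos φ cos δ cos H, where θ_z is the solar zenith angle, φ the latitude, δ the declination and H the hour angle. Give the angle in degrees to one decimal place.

Hour angle H = 15° × (14.25 − 12) = 33.75°.
cos θ_z = sin φ sin δ + cos φ cos δ cos H = (0.7385)(-0.2385) + (0.6743)(0.9711)(0.8315) = 0.3683.
θ_z = arccos(0.3683) = 68.39°, so the elevation is 90° − 68.39° = 21.61°.

21.6°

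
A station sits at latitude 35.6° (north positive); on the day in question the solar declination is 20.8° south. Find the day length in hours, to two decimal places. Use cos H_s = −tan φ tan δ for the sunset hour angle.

The sunset hour angle satisfies cos H_s = −tan φ tan δ = 0.2720, giving H_s = 74.22°.
Day length = 2 H_s / 15° h⁻¹ = 148.44° / 15 = 9.896 h.

9.90 hours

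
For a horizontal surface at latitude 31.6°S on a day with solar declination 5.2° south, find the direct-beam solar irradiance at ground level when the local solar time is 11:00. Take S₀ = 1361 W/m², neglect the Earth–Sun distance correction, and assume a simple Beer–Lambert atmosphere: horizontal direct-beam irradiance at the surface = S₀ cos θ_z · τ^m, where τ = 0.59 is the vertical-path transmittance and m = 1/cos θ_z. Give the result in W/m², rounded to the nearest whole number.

642 W/m²

Hour angle H = 15° × (11 − 12) = -15.00°.
cos θ_z = sin φ sin δ + cos φ cos δ cos H = (-0.5240)(-0.0906) + (0.8517)(0.9959)(0.9659) = 0.8668.
Air mass m = 1/cos θ_z = 1/0.8668 = 1.154; τ^m = 0.59^1.154 = 0.5440.
Surface direct beam = 1361 × 0.8668 × 0.5440 = 641.76 W/m².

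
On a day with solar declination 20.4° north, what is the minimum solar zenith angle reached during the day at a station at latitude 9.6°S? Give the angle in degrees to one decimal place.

At local solar noon the hour angle is zero, so the zenith angle is |φ − δ| = |-9.6° − (20.4°)| = 30.0°.

30.0°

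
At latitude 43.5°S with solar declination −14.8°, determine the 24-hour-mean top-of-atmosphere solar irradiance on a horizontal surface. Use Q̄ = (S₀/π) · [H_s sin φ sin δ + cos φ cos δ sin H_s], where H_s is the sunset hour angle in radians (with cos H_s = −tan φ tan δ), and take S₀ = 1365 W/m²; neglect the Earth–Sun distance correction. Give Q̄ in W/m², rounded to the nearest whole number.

The sunset hour angle satisfies cos H_s = −tan φ tan δ = -0.2507, giving H_s = 104.52°. In radians, H_s = 1.8242.
H_s sin φ sin δ = 1.8242 × -0.6884 × -0.2554 = 0.3207.
cos φ cos δ sin H_s = 0.7254 × 0.9668 × 0.9681 = 0.6789.
Q̄ = (1365/π) × (0.3207 + 0.6789) = 434.49 × 0.9996 = 434.32 W/m².

434 W/m²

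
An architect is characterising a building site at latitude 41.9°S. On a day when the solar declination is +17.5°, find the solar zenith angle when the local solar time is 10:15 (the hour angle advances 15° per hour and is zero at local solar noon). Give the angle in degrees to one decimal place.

Hour angle H = 15° × (10.25 − 12) = -26.25°.
With φ = -41.9°, δ = 17.5°, H = -26.25°: sin φ sin δ = -0.2008, cos φ cos δ cos H = 0.6367, so cos θ_z = 0.4359.
θ_z = arccos(0.4359) = 64.16°.

64.2°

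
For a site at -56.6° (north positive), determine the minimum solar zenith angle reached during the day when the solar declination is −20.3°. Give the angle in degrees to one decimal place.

At local solar noon the hour angle is zero, so the zenith angle is |φ − δ| = |-56.6° − (-20.3°)| = 36.3°.

36.3°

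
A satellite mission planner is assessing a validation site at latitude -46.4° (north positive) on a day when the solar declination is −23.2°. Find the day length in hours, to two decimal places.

15.57 hours

The sunset hour angle satisfies cos H_s = −tan φ tan δ = -0.4501, giving H_s = 116.75°.
Day length = 2 H_s / 15° h⁻¹ = 233.50° / 15 = 15.567 h.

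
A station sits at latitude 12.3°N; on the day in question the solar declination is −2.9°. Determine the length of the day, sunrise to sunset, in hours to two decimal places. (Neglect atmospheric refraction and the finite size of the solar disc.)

The sunset hour angle satisfies cos H_s = −tan φ tan δ = 0.0110, giving H_s = 89.37°.
Day length = 2 H_s / 15° h⁻¹ = 178.74° / 15 = 11.916 h.

11.92 hours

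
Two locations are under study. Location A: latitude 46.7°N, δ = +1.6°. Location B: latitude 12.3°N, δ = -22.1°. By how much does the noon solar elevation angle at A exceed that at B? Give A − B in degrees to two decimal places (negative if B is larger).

-10.70°

A: 90° − |46.7 − (1.6)| = 44.90°.
B: 90° − |12.3 − (-22.1)| = 55.60°.
A − B = 44.90 − 55.60 = -10.70°.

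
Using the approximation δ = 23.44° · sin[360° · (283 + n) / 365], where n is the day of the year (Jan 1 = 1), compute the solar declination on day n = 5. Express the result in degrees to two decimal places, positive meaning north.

-22.74°

360 × (283 + 5) / 365 = 284.055°; sin(284.055°) = -0.9701.
δ = 23.44 × -0.9701 = -22.739° ≈ -22.74°.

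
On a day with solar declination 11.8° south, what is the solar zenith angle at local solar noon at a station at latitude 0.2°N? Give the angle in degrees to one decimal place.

12.0°

At local solar noon the hour angle is zero, so the zenith angle is |φ − δ| = |0.2° − (-11.8°)| = 12.0°.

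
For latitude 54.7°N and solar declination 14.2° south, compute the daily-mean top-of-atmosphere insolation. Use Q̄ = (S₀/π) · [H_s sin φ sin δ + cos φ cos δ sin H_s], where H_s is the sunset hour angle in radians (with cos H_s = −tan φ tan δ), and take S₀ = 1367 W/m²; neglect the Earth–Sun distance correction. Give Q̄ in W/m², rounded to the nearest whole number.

123 W/m²

−tan φ tan δ = −(1.4124)(-0.2530) = 0.3573; H_s = arccos(0.3573) = 69.07°. In radians, H_s = 1.2055.
H_s sin φ sin δ = 1.2055 × 0.8161 × -0.2453 = -0.2413.
cos φ cos δ sin H_s = 0.5779 × 0.9694 × 0.9340 = 0.5232.
Q̄ = (1367/π) × (-0.2413 + 0.5232) = 435.13 × 0.2819 = 122.66 W/m².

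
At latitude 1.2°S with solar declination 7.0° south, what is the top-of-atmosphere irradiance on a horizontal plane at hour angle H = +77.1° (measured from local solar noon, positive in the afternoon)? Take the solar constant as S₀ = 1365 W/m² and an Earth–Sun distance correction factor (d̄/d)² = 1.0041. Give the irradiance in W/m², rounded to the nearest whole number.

307 W/m²

With φ = -1.2°, δ = -7.0°, H = 77.10°: sin φ sin δ = 0.0026, cos φ cos δ cos H = 0.2215, so cos θ_z = 0.2241.
Top-of-atmosphere irradiance = S₀ (d̄/d)² cos θ_z = 1365 × 1.0041 × 0.2241 = 307.15 W/m².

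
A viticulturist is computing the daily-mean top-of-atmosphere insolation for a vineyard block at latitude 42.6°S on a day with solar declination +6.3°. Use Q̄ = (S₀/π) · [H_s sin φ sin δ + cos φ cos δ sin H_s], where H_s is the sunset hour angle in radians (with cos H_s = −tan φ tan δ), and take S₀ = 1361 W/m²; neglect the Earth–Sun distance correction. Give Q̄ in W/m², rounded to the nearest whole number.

The sunset hour angle satisfies cos H_s = −tan φ tan δ = 0.1015, giving H_s = 84.17°. In radians, H_s = 1.4690.
H_s sin φ sin δ = 1.4690 × -0.6769 × 0.1097 = -0.1091.
cos φ cos δ sin H_s = 0.7361 × 0.9940 × 0.9948 = 0.7279.
Q̄ = (1361/π) × (-0.1091 + 0.7279) = 433.22 × 0.6188 = 268.08 W/m².

268 W/m²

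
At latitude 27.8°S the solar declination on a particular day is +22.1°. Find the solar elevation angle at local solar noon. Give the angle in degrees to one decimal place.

At local solar noon the hour angle is zero, so the elevation is 90° − |φ − δ| = 90° − |-27.8° − (22.1°)| = 90° − 49.9° = 40.1°.

40.1°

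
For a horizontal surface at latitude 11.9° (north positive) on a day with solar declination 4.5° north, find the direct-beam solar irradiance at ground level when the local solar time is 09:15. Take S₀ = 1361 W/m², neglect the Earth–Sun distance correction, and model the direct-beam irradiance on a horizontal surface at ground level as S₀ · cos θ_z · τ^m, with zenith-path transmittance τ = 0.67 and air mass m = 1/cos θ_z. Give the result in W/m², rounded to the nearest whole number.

598 W/m²

Hour angle H = 15° × (9.25 − 12) = -41.25°.
cos θ_z = sin φ sin δ + cos φ cos δ cos H = (0.2062)(0.0785) + (0.9785)(0.9969)(0.7518) = 0.7495.
Air mass m = 1/cos θ_z = 1/0.7495 = 1.334; τ^m = 0.67^1.334 = 0.5861.
Surface direct beam = 1361 × 0.7495 × 0.5861 = 597.86 W/m².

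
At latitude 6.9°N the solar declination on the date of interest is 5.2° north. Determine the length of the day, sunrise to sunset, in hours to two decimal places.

−tan φ tan δ = −(0.1210)(0.0910) = -0.0110; H_s = arccos(-0.0110) = 90.63°.
Day length = 2 H_s / 15° h⁻¹ = 181.26° / 15 = 12.084 h.

12.08 hours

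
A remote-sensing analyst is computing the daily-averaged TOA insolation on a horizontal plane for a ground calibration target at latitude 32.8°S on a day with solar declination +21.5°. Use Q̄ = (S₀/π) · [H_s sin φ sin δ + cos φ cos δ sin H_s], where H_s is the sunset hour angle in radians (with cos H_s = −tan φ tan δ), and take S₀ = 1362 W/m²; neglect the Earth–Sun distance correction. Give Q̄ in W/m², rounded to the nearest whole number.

The sunset hour angle satisfies cos H_s = −tan φ tan δ = 0.2539, giving H_s = 75.29°. In radians, H_s = 1.3141.
H_s sin φ sin δ = 1.3141 × -0.5417 × 0.3665 = -0.2609.
cos φ cos δ sin H_s = 0.8406 × 0.9304 × 0.9672 = 0.7564.
Q̄ = (1362/π) × (-0.2609 + 0.7564) = 433.54 × 0.4955 = 214.82 W/m².

215 W/m²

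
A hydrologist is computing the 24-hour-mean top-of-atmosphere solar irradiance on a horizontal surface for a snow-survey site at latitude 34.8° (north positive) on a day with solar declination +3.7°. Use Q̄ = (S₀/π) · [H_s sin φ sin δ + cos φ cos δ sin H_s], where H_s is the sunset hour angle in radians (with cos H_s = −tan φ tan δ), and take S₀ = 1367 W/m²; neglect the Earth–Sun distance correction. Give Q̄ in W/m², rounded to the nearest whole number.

The sunset hour angle satisfies cos H_s = −tan φ tan δ = -0.0449, giving H_s = 92.57°. In radians, H_s = 1.6157.
H_s sin φ sin δ = 1.6157 × 0.5707 × 0.0645 = 0.0595.
cos φ cos δ sin H_s = 0.8211 × 0.9979 × 0.9990 = 0.8186.
Q̄ = (1367/π) × (0.0595 + 0.8186) = 435.13 × 0.8781 = 382.09 W/m².

382 W/m²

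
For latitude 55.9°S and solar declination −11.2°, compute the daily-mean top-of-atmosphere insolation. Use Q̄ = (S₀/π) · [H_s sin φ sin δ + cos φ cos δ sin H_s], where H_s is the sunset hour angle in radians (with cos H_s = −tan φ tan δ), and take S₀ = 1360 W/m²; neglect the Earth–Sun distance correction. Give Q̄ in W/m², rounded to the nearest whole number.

358 W/m²

The sunset hour angle satisfies cos H_s = −tan φ tan δ = -0.2925, giving H_s = 107.01°. In radians, H_s = 1.8677.
H_s sin φ sin δ = 1.8677 × -0.8281 × -0.1942 = 0.3004.
cos φ cos δ sin H_s = 0.5606 × 0.9810 × 0.9562 = 0.5259.
Q̄ = (1360/π) × (0.3004 + 0.5259) = 432.90 × 0.8263 = 357.71 W/m².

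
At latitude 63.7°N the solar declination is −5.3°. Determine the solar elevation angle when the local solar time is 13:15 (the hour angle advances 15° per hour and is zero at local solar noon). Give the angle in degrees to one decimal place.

19.6°

Hour angle H = 15° × (13.25 − 12) = 18.75°.
cos θ_z = sin(63.7°) sin(-5.3°) + cos(63.7°) cos(-5.3°) cos(18.75°) = -0.0828 + 0.4178 = 0.3350.
θ_z = arccos(0.3350) = 70.43°, so the elevation is 90° − 70.43° = 19.57°.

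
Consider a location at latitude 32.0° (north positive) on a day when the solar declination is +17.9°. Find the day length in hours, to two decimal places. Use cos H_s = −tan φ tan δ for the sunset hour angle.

The sunset hour angle satisfies cos H_s = −tan φ tan δ = -0.2018, giving H_s = 101.64°.
Day length = 2 H_s / 15° h⁻¹ = 203.28° / 15 = 13.552 h.

13.55 hours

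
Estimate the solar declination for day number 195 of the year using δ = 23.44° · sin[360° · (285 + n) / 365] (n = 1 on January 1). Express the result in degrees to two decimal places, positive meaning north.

+21.51°

360 × (285 + 195) / 365 = 473.425°; sin(473.425°) = 0.9176.
δ = 23.44 × 0.9176 = 21.509° ≈ +21.51°.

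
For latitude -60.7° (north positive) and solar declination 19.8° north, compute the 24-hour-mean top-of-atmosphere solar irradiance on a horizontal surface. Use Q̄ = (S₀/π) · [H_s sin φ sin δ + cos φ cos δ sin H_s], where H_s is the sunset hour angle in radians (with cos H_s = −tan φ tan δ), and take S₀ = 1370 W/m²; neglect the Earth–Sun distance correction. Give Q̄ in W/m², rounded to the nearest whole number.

−tan φ tan δ = −(-1.7820)(0.3600) = 0.6415; H_s = arccos(0.6415) = 50.10°. In radians, H_s = 0.8744.
H_s sin φ sin δ = 0.8744 × -0.8721 × 0.3387 = -0.2583.
cos φ cos δ sin H_s = 0.4894 × 0.9409 × 0.7672 = 0.3533.
Q̄ = (1370/π) × (-0.2583 + 0.3533) = 436.08 × 0.0950 = 41.43 W/m².

41 W/m²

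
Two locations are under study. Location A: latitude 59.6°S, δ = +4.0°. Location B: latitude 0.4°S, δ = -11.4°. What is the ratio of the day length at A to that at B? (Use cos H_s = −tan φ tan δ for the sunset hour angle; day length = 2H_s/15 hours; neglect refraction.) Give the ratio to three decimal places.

0.923

A: H_s = arccos(−tan -59.6° · tan 4.0°) = 83.15°, so 2H_s/15 = 11.0867 h.
B: H_s = arccos(−tan -0.4° · tan -11.4°) = 90.08°, so 2H_s/15 = 12.0107 h.
Ratio A/B = 11.0867 / 12.0107 = 0.9231.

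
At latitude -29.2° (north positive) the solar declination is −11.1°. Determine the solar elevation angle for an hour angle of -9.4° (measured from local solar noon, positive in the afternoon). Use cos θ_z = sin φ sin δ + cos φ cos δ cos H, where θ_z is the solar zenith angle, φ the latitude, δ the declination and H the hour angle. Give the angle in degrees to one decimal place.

69.9°

cos θ_z = sin(-29.2°) sin(-11.1°) + cos(-29.2°) cos(-11.1°) cos(-9.40°) = 0.0939 + 0.8451 = 0.9390.
θ_z = arccos(0.9390) = 20.12°, so the elevation is 90° − 20.12° = 69.88°.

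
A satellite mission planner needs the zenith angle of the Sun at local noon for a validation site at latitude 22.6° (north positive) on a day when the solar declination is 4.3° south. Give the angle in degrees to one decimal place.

26.9°

At local solar noon the hour angle is zero, so the zenith angle is |φ − δ| = |22.6° − (-4.3°)| = 26.9°.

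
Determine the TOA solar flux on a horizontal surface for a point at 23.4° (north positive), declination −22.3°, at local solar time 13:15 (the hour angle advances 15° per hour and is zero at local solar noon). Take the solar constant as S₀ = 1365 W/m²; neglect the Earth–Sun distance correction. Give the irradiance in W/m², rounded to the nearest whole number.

892 W/m²

Hour angle H = 15° × (13.25 − 12) = 18.75°.
cos θ_z = sin(23.4°) sin(-22.3°) + cos(23.4°) cos(-22.3°) cos(18.75°) = -0.1507 + 0.8041 = 0.6534.
Top-of-atmosphere irradiance = S₀ cos θ_z = 1365 × 0.6534 = 891.89 W/m².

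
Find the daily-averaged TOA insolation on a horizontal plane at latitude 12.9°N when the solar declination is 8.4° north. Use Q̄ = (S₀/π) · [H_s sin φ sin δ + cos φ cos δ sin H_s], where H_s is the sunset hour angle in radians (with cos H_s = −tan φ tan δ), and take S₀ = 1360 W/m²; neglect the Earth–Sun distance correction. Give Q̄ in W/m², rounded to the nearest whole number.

The sunset hour angle satisfies cos H_s = −tan φ tan δ = -0.0338, giving H_s = 91.94°. In radians, H_s = 1.6047.
H_s sin φ sin δ = 1.6047 × 0.2233 × 0.1461 = 0.0524.
cos φ cos δ sin H_s = 0.9748 × 0.9893 × 0.9994 = 0.9638.
Q̄ = (1360/π) × (0.0524 + 0.9638) = 432.90 × 1.0162 = 439.91 W/m².

440 W/m²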